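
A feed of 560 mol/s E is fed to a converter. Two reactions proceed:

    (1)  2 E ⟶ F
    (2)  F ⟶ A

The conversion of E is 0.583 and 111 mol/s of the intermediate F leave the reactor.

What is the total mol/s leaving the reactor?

Conversion of E: E consumed = 2ξ₁ = 0.583 × 560 → ξ₁ = 163.2 mol/s.
F balance: n_F = 0 + 1ξ₁ − 1ξ₂ = 111 → ξ₂ = (1·163.2 − 111)/1 = 52.24 mol/s.
Outlet amounts (n = n₀ + Σ ν·ξ):
  E: 560 − 2(163.2) = 233.5
  F: 0 + 1(163.2) − 1(52.24) = 111
  A: 0 + 1(52.24) = 52.24
Total out = 233.5 + 111 + 52.24 = 396.8 mol/s.

397 mol/s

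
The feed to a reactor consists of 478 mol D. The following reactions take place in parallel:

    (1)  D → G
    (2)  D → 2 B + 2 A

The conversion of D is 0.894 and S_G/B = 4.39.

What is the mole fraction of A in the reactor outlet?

0.143

Conversion of D: D consumed = 0.894 × 478 = 427.3 mol = 1ξ₁ + 1ξ₂.
Selectivity: 1ξ₁ / (2ξ₂) = 4.39 → ξ₁ = 8.78 ξ₂.
Substitute: (1·8.78 + 1) ξ₂ = 427.3 → ξ₂ = 43.69 mol, ξ₁ = 383.6 mol.
Outlet amounts (n = n₀ + Σ ν·ξ):
  D: 478 − 1(383.6) − 1(43.69) = 50.67
  G: 0 + 1(383.6) = 383.6
  B: 0 + 2(43.69) = 87.39
  A: 0 + 2(43.69) = 87.39
Total out = 609.1 mol; y_A = 87.39 / 609.1 = 0.1435.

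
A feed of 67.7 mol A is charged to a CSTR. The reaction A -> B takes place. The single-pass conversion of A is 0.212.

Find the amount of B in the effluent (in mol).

14.4 mol

A reacted = 0.212 × 67.7 = 14.35 mol; ν_A = −1, so ξ = 14.35/1 = 14.35 mol.
Outlet amounts (n = n₀ + ν ξ):
  A: 67.7 − 1(14.35) = 53.35
  B: 0 + 1(14.35) = 14.35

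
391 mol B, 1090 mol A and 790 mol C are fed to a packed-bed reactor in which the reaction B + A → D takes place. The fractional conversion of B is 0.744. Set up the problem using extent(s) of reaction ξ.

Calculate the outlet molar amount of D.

291 mol

B reacted = 0.744 × 391 = 290.9 mol; ν_B = −1, so ξ = 290.9/1 = 290.9 mol.
Outlet amounts (n = n₀ + ν ξ):
  B: 391 − 1(290.9) = 100.1
  A: 1090 − 1(290.9) = 799.1
  D: 0 + 1(290.9) = 290.9
  C: 790 (inert)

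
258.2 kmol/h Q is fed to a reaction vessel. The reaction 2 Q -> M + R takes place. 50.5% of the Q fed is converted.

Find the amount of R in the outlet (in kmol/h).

65.2 kmol/h

Q reacted = 0.505 × 258.2 = 130.4 kmol/h; ν_Q = −2, so ξ = 130.4/2 = 65.2 kmol/h.
Outlet amounts (n = n₀ + ν ξ):
  Q: 258.2 − 2(65.2) = 127.8
  M: 0 + 1(65.2) = 65.2
  R: 0 + 1(65.2) = 65.2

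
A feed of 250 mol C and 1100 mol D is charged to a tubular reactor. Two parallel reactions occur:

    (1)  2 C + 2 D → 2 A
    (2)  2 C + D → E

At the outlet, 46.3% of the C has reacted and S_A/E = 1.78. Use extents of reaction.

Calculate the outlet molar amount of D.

1010 mol

Conversion of C: C consumed = 0.463 × 250 = 115.8 mol = 2ξ₁ + 2ξ₂.
Selectivity: 2ξ₁ / (1ξ₂) = 1.78 → ξ₁ = 0.89 ξ₂.
Substitute: (2·0.89 + 2) ξ₂ = 115.8 → ξ₂ = 30.62 mol, ξ₁ = 27.25 mol.
Outlet amounts (n = n₀ + Σ ν·ξ):
  C: 250 − 2(27.25) − 2(30.62) = 134.2
  D: 1100 − 2(27.25) − 1(30.62) = 1015
  A: 0 + 2(27.25) = 54.51
  E: 0 + 1(30.62) = 30.62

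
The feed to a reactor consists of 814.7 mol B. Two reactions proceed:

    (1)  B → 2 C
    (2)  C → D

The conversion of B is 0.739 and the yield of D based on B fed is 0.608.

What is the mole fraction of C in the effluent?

Conversion of B: B consumed = 1ξ₁ = 0.739 × 814.7 → ξ₁ = 602.1 mol.
Yield of D: 1ξ₂ / 814.7 = 0.608 → ξ₂ = 495.3 mol.
Outlet amounts (n = n₀ + Σ ν·ξ):
  B: 814.7 − 1(602.1) = 212.6
  C: 0 + 2(602.1) − 1(495.3) = 708.8
  D: 0 + 1(495.3) = 495.3
Total out = 1417 mol; y_C = 708.8 / 1417 = 0.5003.

0.5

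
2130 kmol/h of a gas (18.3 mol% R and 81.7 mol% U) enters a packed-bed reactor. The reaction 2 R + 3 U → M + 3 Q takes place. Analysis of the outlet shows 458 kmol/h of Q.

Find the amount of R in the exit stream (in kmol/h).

For Q: n = n₀ + 3ξ → 458 = 0 + 3ξ, giving ξ = 152.7 kmol/h.
Outlet amounts (n = n₀ + ν ξ):
  R: 389.8 − 2(152.7) = 84.46
  U: 1740 − 3(152.7) = 1282
  M: 0 + 1(152.7) = 152.7
  Q: 0 + 3(152.7) = 458

84.5 kmol/h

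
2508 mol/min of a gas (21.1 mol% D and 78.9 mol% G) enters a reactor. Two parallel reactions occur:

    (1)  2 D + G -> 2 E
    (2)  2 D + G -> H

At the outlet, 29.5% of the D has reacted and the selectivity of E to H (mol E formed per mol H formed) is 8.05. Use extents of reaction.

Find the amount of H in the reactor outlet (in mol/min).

Conversion of D: D consumed = 0.295 × 529.2 = 156.1 mol/min = 2ξ₁ + 2ξ₂.
Selectivity: 2ξ₁ / (1ξ₂) = 8.05 → ξ₁ = 4.025 ξ₂.
Substitute: (2·4.025 + 2) ξ₂ = 156.1 → ξ₂ = 15.53 mol/min, ξ₁ = 62.52 mol/min.
Outlet amounts (n = n₀ + Σ ν·ξ):
  D: 529.2 − 2(62.52) − 2(15.53) = 373.1
  G: 1979 − 1(62.52) − 1(15.53) = 1901
  E: 0 + 2(62.52) = 125
  H: 0 + 1(15.53) = 15.53

15.5 mol/min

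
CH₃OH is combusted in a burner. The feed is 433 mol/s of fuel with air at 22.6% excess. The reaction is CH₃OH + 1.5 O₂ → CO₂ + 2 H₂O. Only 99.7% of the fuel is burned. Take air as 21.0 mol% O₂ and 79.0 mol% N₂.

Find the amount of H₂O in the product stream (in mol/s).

Stoichiometric O₂ = 1.5 × 433 = 649.5 mol/s; O₂ fed = 649.5 × 1.226 = 796.3 mol/s.
N₂ fed = 796.3 × 79/21 = 2996 mol/s.
Fuel reacted = 0.997 × 433 → ξ = 431.7 mol/s.
Outlet (n = n₀ + ν ξ):
  CH₃OH: 433 − 1(431.7) = 1.299
  O₂: 796.3 − 1.5(431.7) = 148.7
  N₂: 2996 (inert)
  CO₂: 0 + 1(431.7) = 431.7
  H₂O: 0 + 2(431.7) = 863.4

863 mol/s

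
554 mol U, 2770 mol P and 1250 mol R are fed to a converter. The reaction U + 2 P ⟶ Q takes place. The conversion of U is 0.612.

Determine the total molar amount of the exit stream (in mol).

U reacted = 0.612 × 554 = 339 mol; ν_U = −1, so ξ = 339/1 = 339 mol.
Outlet amounts (n = n₀ + ν ξ):
  U: 554 − 1(339) = 215
  P: 2770 − 2(339) = 2092
  Q: 0 + 1(339) = 339
  R: 1250 (inert)
Total out = 215 + 2092 + 339 + 1250 = 3896 mol.

3900 mol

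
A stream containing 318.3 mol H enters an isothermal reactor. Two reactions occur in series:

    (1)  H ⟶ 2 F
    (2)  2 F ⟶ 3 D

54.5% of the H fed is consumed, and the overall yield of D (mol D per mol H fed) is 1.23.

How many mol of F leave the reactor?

Conversion of H: H consumed = 1ξ₁ = 0.545 × 318.3 → ξ₁ = 173.5 mol.
Yield of D: 3ξ₂ / 318.3 = 1.23 → ξ₂ = 130.5 mol.
Outlet amounts (n = n₀ + Σ ν·ξ):
  H: 318.3 − 1(173.5) = 144.8
  F: 0 + 2(173.5) − 2(130.5) = 85.94
  D: 0 + 3(130.5) = 391.5

85.9 mol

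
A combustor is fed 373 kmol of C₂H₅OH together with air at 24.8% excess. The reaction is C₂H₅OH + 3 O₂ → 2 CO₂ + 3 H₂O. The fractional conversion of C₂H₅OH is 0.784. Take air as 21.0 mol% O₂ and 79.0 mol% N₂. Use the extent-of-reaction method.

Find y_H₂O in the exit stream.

Stoichiometric O₂ = 3 × 373 = 1119 kmol; O₂ fed = 1119 × 1.248 = 1397 kmol.
N₂ fed = 1397 × 79/21 = 5254 kmol.
Fuel reacted = 0.784 × 373 → ξ = 292.4 kmol.
Outlet (n = n₀ + ν ξ):
  C₂H₅OH: 373 − 1(292.4) = 80.57
  O₂: 1397 − 3(292.4) = 519.2
  N₂: 5254 (inert)
  CO₂: 0 + 2(292.4) = 584.9
  H₂O: 0 + 3(292.4) = 877.3
Total out = 7315 kmol; y_H₂O = 877.3 / 7315 = 0.1199.

0.12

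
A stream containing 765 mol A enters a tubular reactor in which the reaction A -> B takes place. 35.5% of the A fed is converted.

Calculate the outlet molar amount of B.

272 mol

A reacted = 0.355 × 765 = 271.6 mol; ν_A = −1, so ξ = 271.6/1 = 271.6 mol.
Outlet amounts (n = n₀ + ν ξ):
  A: 765 − 1(271.6) = 493.4
  B: 0 + 1(271.6) = 271.6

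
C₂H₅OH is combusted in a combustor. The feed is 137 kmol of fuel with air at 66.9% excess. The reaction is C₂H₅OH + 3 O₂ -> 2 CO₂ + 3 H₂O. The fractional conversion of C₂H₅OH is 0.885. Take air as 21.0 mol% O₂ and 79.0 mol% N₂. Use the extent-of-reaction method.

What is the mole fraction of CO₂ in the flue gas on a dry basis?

Stoichiometric O₂ = 3 × 137 = 411 kmol; O₂ fed = 411 × 1.669 = 686 kmol.
N₂ fed = 686 × 79/21 = 2581 kmol.
Fuel reacted = 0.885 × 137 → ξ = 121.2 kmol.
Outlet (n = n₀ + ν ξ):
  C₂H₅OH: 137 − 1(121.2) = 15.75
  O₂: 686 − 3(121.2) = 322.2
  N₂: 2581 (inert)
  CO₂: 0 + 2(121.2) = 242.5
  H₂O: 0 + 3(121.2) = 363.7
Dry total = 3161 kmol; y_CO₂ (dry) = 242.5 / 3161 = 0.07671.

0.0767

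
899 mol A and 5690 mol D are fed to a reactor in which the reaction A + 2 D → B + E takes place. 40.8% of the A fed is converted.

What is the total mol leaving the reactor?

6220 mol

A reacted = 0.408 × 899 = 366.8 mol; ν_A = −1, so ξ = 366.8/1 = 366.8 mol.
Outlet amounts (n = n₀ + ν ξ):
  A: 899 − 1(366.8) = 532.2
  D: 5690 − 2(366.8) = 4956
  B: 0 + 1(366.8) = 366.8
  E: 0 + 1(366.8) = 366.8
Total out = 532.2 + 4956 + 366.8 + 366.8 = 6222 mol.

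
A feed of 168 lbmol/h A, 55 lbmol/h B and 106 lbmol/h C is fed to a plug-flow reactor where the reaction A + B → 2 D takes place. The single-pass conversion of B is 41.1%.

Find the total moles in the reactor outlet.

329 lbmol/h

B reacted = 0.411 × 55 = 22.61 lbmol/h; ν_B = −1, so ξ = 22.61/1 = 22.61 lbmol/h.
Outlet amounts (n = n₀ + ν ξ):
  A: 168 − 1(22.61) = 145.4
  B: 55 − 1(22.61) = 32.39
  D: 0 + 2(22.61) = 45.21
  C: 106 (inert)
Total out = 145.4 + 32.39 + 45.21 + 106 = 329 lbmol/h.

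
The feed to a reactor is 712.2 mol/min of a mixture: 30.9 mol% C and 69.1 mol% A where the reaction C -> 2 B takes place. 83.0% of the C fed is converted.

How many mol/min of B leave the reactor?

C reacted = 0.83 × 220.1 = 182.7 mol/min; ν_C = −1, so ξ = 182.7/1 = 182.7 mol/min.
Outlet amounts (n = n₀ + ν ξ):
  C: 220.1 − 1(182.7) = 37.41
  B: 0 + 2(182.7) = 365.3
  A: 492.1 (inert)

365 mol/min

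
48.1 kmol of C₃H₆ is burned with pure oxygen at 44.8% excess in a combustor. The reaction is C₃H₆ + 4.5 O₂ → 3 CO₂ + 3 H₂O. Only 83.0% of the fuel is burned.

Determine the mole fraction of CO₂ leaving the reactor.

0.314

Stoichiometric O₂ = 4.5 × 48.1 = 216.5 kmol; O₂ fed = 216.5 × 1.448 = 313.4 kmol.
Fuel reacted = 0.83 × 48.1 → ξ = 39.92 kmol.
Outlet (n = n₀ + ν ξ):
  C₃H₆: 48.1 − 1(39.92) = 8.177
  O₂: 313.4 − 4.5(39.92) = 133.8
  CO₂: 0 + 3(39.92) = 119.8
  H₂O: 0 + 3(39.92) = 119.8
Total out = 381.5 kmol; y_CO₂ = 119.8 / 381.5 = 0.314.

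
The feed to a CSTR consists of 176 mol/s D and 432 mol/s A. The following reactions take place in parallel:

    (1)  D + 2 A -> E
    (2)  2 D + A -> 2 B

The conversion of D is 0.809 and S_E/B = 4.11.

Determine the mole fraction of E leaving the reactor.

Conversion of D: D consumed = 0.809 × 176 = 142.4 mol/s = 1ξ₁ + 2ξ₂.
Selectivity: 1ξ₁ / (2ξ₂) = 4.11 → ξ₁ = 8.22 ξ₂.
Substitute: (1·8.22 + 2) ξ₂ = 142.4 → ξ₂ = 13.93 mol/s, ξ₁ = 114.5 mol/s.
Outlet amounts (n = n₀ + Σ ν·ξ):
  D: 176 − 1(114.5) − 2(13.93) = 33.62
  A: 432 − 2(114.5) − 1(13.93) = 189
  E: 0 + 1(114.5) = 114.5
  B: 0 + 2(13.93) = 27.86
Total out = 365 mol/s; y_E = 114.5 / 365 = 0.3137.

0.314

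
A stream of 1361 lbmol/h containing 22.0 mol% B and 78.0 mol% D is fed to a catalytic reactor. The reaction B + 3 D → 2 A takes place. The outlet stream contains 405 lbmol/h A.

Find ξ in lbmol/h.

ξ = 202 lbmol/h

For A: n = n₀ + 2ξ → 405 = 0 + 2ξ, giving ξ = 202.5 lbmol/h.
Outlet amounts (n = n₀ + ν ξ):
  B: 299.4 − 1(202.5) = 96.92
  D: 1062 − 3(202.5) = 454.1
  A: 0 + 2(202.5) = 405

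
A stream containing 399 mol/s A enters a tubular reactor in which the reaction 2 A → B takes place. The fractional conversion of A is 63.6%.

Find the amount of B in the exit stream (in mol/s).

127 mol/s

A reacted = 0.636 × 399 = 253.8 mol/s; ν_A = −2, so ξ = 253.8/2 = 126.9 mol/s.
Outlet amounts (n = n₀ + ν ξ):
  A: 399 − 2(126.9) = 145.2
  B: 0 + 1(126.9) = 126.9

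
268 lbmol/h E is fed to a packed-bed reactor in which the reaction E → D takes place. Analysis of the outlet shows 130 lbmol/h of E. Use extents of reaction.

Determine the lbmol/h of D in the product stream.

138 lbmol/h

For E: n = n₀ − 1ξ → 130 = 268 − 1ξ, giving ξ = 138 lbmol/h.
Outlet amounts (n = n₀ + ν ξ):
  E: 268 − 1(138) = 130
  D: 0 + 1(138) = 138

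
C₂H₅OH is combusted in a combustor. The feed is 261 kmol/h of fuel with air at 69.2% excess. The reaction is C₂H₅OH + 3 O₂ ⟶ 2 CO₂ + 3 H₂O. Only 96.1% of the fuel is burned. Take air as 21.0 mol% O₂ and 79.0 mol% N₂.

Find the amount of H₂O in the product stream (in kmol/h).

752 kmol/h

Stoichiometric O₂ = 3 × 261 = 783 kmol/h; O₂ fed = 783 × 1.692 = 1325 kmol/h.
N₂ fed = 1325 × 79/21 = 4984 kmol/h.
Fuel reacted = 0.961 × 261 → ξ = 250.8 kmol/h.
Outlet (n = n₀ + ν ξ):
  C₂H₅OH: 261 − 1(250.8) = 10.18
  O₂: 1325 − 3(250.8) = 572.4
  N₂: 4984 (inert)
  CO₂: 0 + 2(250.8) = 501.6
  H₂O: 0 + 3(250.8) = 752.5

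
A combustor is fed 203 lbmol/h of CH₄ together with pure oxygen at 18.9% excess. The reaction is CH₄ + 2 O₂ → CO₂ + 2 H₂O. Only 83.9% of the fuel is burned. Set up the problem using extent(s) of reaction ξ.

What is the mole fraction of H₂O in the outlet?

0.497

Stoichiometric O₂ = 2 × 203 = 406 lbmol/h; O₂ fed = 406 × 1.189 = 482.7 lbmol/h.
Fuel reacted = 0.839 × 203 → ξ = 170.3 lbmol/h.
Outlet (n = n₀ + ν ξ):
  CH₄: 203 − 1(170.3) = 32.68
  O₂: 482.7 − 2(170.3) = 142.1
  CO₂: 0 + 1(170.3) = 170.3
  H₂O: 0 + 2(170.3) = 340.6
Total out = 685.7 lbmol/h; y_H₂O = 340.6 / 685.7 = 0.4967.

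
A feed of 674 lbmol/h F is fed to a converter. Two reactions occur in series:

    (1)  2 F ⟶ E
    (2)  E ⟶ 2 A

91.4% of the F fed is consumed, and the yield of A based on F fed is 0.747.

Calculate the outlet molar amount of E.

56.3 lbmol/h

Conversion of F: F consumed = 2ξ₁ = 0.914 × 674 → ξ₁ = 308 lbmol/h.
Yield of A: 2ξ₂ / 674 = 0.747 → ξ₂ = 251.7 lbmol/h.
Outlet amounts (n = n₀ + Σ ν·ξ):
  F: 674 − 2(308) = 57.96
  E: 0 + 1(308) − 1(251.7) = 56.28
  A: 0 + 2(251.7) = 503.5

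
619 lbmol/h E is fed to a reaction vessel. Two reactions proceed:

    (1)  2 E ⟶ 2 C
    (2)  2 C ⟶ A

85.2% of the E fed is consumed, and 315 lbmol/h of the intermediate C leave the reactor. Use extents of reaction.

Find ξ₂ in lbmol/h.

Conversion of E: E consumed = 2ξ₁ = 0.852 × 619 → ξ₁ = 263.7 lbmol/h.
C balance: n_C = 0 + 2ξ₁ − 2ξ₂ = 315 → ξ₂ = (2·263.7 − 315)/2 = 106.2 lbmol/h.
Outlet amounts (n = n₀ + Σ ν·ξ):
  E: 619 − 2(263.7) = 91.61
  C: 0 + 2(263.7) − 2(106.2) = 315
  A: 0 + 1(106.2) = 106.2

ξ₂ = 106 lbmol/h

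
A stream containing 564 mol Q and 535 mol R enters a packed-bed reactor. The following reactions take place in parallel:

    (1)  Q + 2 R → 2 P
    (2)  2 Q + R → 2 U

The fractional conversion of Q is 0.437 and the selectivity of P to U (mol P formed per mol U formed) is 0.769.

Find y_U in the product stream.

0.189

Conversion of Q: Q consumed = 0.437 × 564 = 246.5 mol = 1ξ₁ + 2ξ₂.
Selectivity: 2ξ₁ / (2ξ₂) = 0.769 → ξ₁ = 0.769 ξ₂.
Substitute: (1·0.769 + 2) ξ₂ = 246.5 → ξ₂ = 89.01 mol, ξ₁ = 68.45 mol.
Outlet amounts (n = n₀ + Σ ν·ξ):
  Q: 564 − 1(68.45) − 2(89.01) = 317.5
  R: 535 − 2(68.45) − 1(89.01) = 309.1
  P: 0 + 2(68.45) = 136.9
  U: 0 + 2(89.01) = 178
Total out = 941.5 mol; y_U = 178 / 941.5 = 0.1891.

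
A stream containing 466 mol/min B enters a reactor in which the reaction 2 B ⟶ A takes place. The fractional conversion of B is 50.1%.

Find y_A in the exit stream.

0.334

B reacted = 0.501 × 466 = 233.5 mol/min; ν_B = −2, so ξ = 233.5/2 = 116.7 mol/min.
Outlet amounts (n = n₀ + ν ξ):
  B: 466 − 2(116.7) = 232.5
  A: 0 + 1(116.7) = 116.7
Total out = 349.3 mol/min; y_A = 116.7 / 349.3 = 0.3342.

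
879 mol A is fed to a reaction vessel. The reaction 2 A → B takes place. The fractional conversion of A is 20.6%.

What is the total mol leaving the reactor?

788 mol

A reacted = 0.206 × 879 = 181.1 mol; ν_A = −2, so ξ = 181.1/2 = 90.54 mol.
Outlet amounts (n = n₀ + ν ξ):
  A: 879 − 2(90.54) = 697.9
  B: 0 + 1(90.54) = 90.54
Total out = 697.9 + 90.54 = 788.5 mol.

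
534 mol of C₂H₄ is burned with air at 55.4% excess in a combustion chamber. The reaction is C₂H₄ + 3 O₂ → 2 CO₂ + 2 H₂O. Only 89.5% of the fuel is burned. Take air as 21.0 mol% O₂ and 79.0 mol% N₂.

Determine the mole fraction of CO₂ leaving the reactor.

0.0772

Stoichiometric O₂ = 3 × 534 = 1602 mol; O₂ fed = 1602 × 1.554 = 2490 mol.
N₂ fed = 2490 × 79/21 = 9365 mol.
Fuel reacted = 0.895 × 534 → ξ = 477.9 mol.
Outlet (n = n₀ + ν ξ):
  C₂H₄: 534 − 1(477.9) = 56.07
  O₂: 2490 − 3(477.9) = 1056
  N₂: 9365 (inert)
  CO₂: 0 + 2(477.9) = 955.9
  H₂O: 0 + 2(477.9) = 955.9
Total out = 12390 mol; y_CO₂ = 955.9 / 12390 = 0.07716.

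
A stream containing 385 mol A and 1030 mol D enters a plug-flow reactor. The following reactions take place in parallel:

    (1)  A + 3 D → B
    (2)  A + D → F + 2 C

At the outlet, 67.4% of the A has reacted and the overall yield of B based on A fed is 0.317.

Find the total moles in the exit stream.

Yield of B: 1ξ₁ / 385 = 0.317 → ξ₁ = 122 mol.
Conversion of A: 1ξ₁ + 1ξ₂ = 0.674 × 385 = 259.5 → ξ₂ = 137.4 mol.
Outlet amounts (n = n₀ + Σ ν·ξ):
  A: 385 − 1(122) − 1(137.4) = 125.5
  D: 1030 − 3(122) − 1(137.4) = 526.4
  B: 0 + 1(122) = 122
  F: 0 + 1(137.4) = 137.4
  C: 0 + 2(137.4) = 274.9
Total out = 125.5 + 526.4 + 122 + 137.4 + 274.9 = 1186 mol.

1190 mol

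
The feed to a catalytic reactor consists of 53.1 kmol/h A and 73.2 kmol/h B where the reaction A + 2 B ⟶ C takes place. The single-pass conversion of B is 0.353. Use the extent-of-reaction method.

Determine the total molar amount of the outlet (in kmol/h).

100 kmol/h

B reacted = 0.353 × 73.2 = 25.84 kmol/h; ν_B = −2, so ξ = 25.84/2 = 12.92 kmol/h.
Outlet amounts (n = n₀ + ν ξ):
  A: 53.1 − 1(12.92) = 40.18
  B: 73.2 − 2(12.92) = 47.36
  C: 0 + 1(12.92) = 12.92
Total out = 40.18 + 47.36 + 12.92 = 100.5 kmol/h.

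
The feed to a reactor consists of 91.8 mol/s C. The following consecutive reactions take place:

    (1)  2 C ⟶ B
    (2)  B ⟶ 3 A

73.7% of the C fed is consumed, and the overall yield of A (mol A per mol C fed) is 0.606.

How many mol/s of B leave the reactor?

15.3 mol/s

Conversion of C: C consumed = 2ξ₁ = 0.737 × 91.8 → ξ₁ = 33.83 mol/s.
Yield of A: 3ξ₂ / 91.8 = 0.606 → ξ₂ = 18.54 mol/s.
Outlet amounts (n = n₀ + Σ ν·ξ):
  C: 91.8 − 2(33.83) = 24.14
  B: 0 + 1(33.83) − 1(18.54) = 15.28
  A: 0 + 3(18.54) = 55.63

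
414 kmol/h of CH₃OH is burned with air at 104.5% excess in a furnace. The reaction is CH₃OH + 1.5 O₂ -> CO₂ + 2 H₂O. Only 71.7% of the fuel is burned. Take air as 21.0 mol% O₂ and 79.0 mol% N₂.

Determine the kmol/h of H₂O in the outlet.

594 kmol/h

Stoichiometric O₂ = 1.5 × 414 = 621 kmol/h; O₂ fed = 621 × 2.045 = 1270 kmol/h.
N₂ fed = 1270 × 79/21 = 4777 kmol/h.
Fuel reacted = 0.717 × 414 → ξ = 296.8 kmol/h.
Outlet (n = n₀ + ν ξ):
  CH₃OH: 414 − 1(296.8) = 117.2
  O₂: 1270 − 1.5(296.8) = 824.7
  N₂: 4777 (inert)
  CO₂: 0 + 1(296.8) = 296.8
  H₂O: 0 + 2(296.8) = 593.7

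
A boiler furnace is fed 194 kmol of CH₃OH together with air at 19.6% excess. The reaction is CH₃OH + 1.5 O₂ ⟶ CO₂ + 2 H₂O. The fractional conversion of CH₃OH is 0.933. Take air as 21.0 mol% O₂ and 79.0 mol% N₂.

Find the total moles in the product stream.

Stoichiometric O₂ = 1.5 × 194 = 291 kmol; O₂ fed = 291 × 1.196 = 348 kmol.
N₂ fed = 348 × 79/21 = 1309 kmol.
Fuel reacted = 0.933 × 194 → ξ = 181 kmol.
Outlet (n = n₀ + ν ξ):
  CH₃OH: 194 − 1(181) = 13
  O₂: 348 − 1.5(181) = 76.53
  N₂: 1309 (inert)
  CO₂: 0 + 1(181) = 181
  H₂O: 0 + 2(181) = 362
Total out = 13 + 76.53 + 1309 + 181 + 362 = 1942 kmol.

1940 kmol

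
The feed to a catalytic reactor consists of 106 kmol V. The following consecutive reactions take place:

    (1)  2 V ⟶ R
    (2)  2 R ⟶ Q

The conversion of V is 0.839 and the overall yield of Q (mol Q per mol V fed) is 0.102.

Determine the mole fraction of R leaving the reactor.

Conversion of V: V consumed = 2ξ₁ = 0.839 × 106 → ξ₁ = 44.47 kmol.
Yield of Q: 1ξ₂ / 106 = 0.102 → ξ₂ = 10.81 kmol.
Outlet amounts (n = n₀ + Σ ν·ξ):
  V: 106 − 2(44.47) = 17.07
  R: 0 + 1(44.47) − 2(10.81) = 22.84
  Q: 0 + 1(10.81) = 10.81
Total out = 50.72 kmol; y_R = 22.84 / 50.72 = 0.4504.

0.45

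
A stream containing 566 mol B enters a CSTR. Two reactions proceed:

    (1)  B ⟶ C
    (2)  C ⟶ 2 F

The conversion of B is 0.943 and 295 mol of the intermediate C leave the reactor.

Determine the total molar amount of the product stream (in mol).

Conversion of B: B consumed = 1ξ₁ = 0.943 × 566 → ξ₁ = 533.7 mol.
C balance: n_C = 0 + 1ξ₁ − 1ξ₂ = 295 → ξ₂ = (1·533.7 − 295)/1 = 238.7 mol.
Outlet amounts (n = n₀ + Σ ν·ξ):
  B: 566 − 1(533.7) = 32.26
  C: 0 + 1(533.7) − 1(238.7) = 295
  F: 0 + 2(238.7) = 477.5
Total out = 32.26 + 295 + 477.5 = 804.7 mol.

805 mol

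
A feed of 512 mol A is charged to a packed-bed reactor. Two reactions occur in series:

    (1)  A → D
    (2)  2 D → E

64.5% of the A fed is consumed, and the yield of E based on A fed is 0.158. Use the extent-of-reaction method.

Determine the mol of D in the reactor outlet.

168 mol

Conversion of A: A consumed = 1ξ₁ = 0.645 × 512 → ξ₁ = 330.2 mol.
Yield of E: 1ξ₂ / 512 = 0.158 → ξ₂ = 80.9 mol.
Outlet amounts (n = n₀ + Σ ν·ξ):
  A: 512 − 1(330.2) = 181.8
  D: 0 + 1(330.2) − 2(80.9) = 168.4
  E: 0 + 1(80.9) = 80.9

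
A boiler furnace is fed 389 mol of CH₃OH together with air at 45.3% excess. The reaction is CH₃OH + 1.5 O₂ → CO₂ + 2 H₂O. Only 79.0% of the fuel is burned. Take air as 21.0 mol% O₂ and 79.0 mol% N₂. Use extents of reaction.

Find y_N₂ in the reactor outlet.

Stoichiometric O₂ = 1.5 × 389 = 583.5 mol; O₂ fed = 583.5 × 1.453 = 847.8 mol.
N₂ fed = 847.8 × 79/21 = 3189 mol.
Fuel reacted = 0.79 × 389 → ξ = 307.3 mol.
Outlet (n = n₀ + ν ξ):
  CH₃OH: 389 − 1(307.3) = 81.69
  O₂: 847.8 − 1.5(307.3) = 386.9
  N₂: 3189 (inert)
  CO₂: 0 + 1(307.3) = 307.3
  H₂O: 0 + 2(307.3) = 614.6
Total out = 4580 mol; y_N₂ = 3189 / 4580 = 0.6964.

0.696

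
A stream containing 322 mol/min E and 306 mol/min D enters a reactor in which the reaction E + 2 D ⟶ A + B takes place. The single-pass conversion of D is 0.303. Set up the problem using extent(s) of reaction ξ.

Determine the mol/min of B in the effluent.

46.4 mol/min

D reacted = 0.303 × 306 = 92.72 mol/min; ν_D = −2, so ξ = 92.72/2 = 46.36 mol/min.
Outlet amounts (n = n₀ + ν ξ):
  E: 322 − 1(46.36) = 275.6
  D: 306 − 2(46.36) = 213.3
  A: 0 + 1(46.36) = 46.36
  B: 0 + 1(46.36) = 46.36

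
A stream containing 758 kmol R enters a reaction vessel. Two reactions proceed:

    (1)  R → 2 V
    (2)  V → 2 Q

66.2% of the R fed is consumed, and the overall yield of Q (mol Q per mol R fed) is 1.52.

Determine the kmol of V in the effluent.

428 kmol

Conversion of R: R consumed = 1ξ₁ = 0.662 × 758 → ξ₁ = 501.8 kmol.
Yield of Q: 2ξ₂ / 758 = 1.52 → ξ₂ = 576.1 kmol.
Outlet amounts (n = n₀ + Σ ν·ξ):
  R: 758 − 1(501.8) = 256.2
  V: 0 + 2(501.8) − 1(576.1) = 427.5
  Q: 0 + 2(576.1) = 1152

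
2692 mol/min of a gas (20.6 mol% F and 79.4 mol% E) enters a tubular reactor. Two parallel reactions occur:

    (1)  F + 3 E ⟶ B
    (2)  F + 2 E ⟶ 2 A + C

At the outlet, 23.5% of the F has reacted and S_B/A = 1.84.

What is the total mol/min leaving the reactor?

2380 mol/min

Conversion of F: F consumed = 0.235 × 554.6 = 130.3 mol/min = 1ξ₁ + 1ξ₂.
Selectivity: 1ξ₁ / (2ξ₂) = 1.84 → ξ₁ = 3.68 ξ₂.
Substitute: (1·3.68 + 1) ξ₂ = 130.3 → ξ₂ = 27.85 mol/min, ξ₁ = 102.5 mol/min.
Outlet amounts (n = n₀ + Σ ν·ξ):
  F: 554.6 − 1(102.5) − 1(27.85) = 424.2
  E: 2137 − 3(102.5) − 2(27.85) = 1774
  B: 0 + 1(102.5) = 102.5
  A: 0 + 2(27.85) = 55.69
  C: 0 + 1(27.85) = 27.85
Total out = 424.2 + 1774 + 102.5 + 55.69 + 27.85 = 2385 mol/min.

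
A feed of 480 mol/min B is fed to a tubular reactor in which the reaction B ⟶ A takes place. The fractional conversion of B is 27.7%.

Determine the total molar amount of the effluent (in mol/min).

B reacted = 0.277 × 480 = 133 mol/min; ν_B = −1, so ξ = 133/1 = 133 mol/min.
Outlet amounts (n = n₀ + ν ξ):
  B: 480 − 1(133) = 347
  A: 0 + 1(133) = 133
Total out = 347 + 133 = 480 mol/min.

480 mol/min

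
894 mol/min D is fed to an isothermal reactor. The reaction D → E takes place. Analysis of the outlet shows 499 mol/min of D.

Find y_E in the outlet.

0.442

For D: n = n₀ − 1ξ → 499 = 894 − 1ξ, giving ξ = 395 mol/min.
Outlet amounts (n = n₀ + ν ξ):
  D: 894 − 1(395) = 499
  E: 0 + 1(395) = 395
Total out = 894 mol/min; y_E = 395 / 894 = 0.4418.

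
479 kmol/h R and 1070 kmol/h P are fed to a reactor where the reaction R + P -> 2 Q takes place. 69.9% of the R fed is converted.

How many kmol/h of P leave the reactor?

R reacted = 0.699 × 479 = 334.8 kmol/h; ν_R = −1, so ξ = 334.8/1 = 334.8 kmol/h.
Outlet amounts (n = n₀ + ν ξ):
  R: 479 − 1(334.8) = 144.2
  P: 1070 − 1(334.8) = 735.2
  Q: 0 + 2(334.8) = 669.6

735 kmol/h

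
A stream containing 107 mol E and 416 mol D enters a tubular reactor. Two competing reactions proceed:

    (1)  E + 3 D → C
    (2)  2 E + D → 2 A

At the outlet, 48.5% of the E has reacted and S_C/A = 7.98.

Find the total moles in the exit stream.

Conversion of E: E consumed = 0.485 × 107 = 51.89 mol = 1ξ₁ + 2ξ₂.
Selectivity: 1ξ₁ / (2ξ₂) = 7.98 → ξ₁ = 15.96 ξ₂.
Substitute: (1·15.96 + 2) ξ₂ = 51.89 → ξ₂ = 2.889 mol, ξ₁ = 46.12 mol.
Outlet amounts (n = n₀ + Σ ν·ξ):
  E: 107 − 1(46.12) − 2(2.889) = 55.11
  D: 416 − 3(46.12) − 1(2.889) = 274.8
  C: 0 + 1(46.12) = 46.12
  A: 0 + 2(2.889) = 5.779
Total out = 55.11 + 274.8 + 46.12 + 5.779 = 381.8 mol.

382 mol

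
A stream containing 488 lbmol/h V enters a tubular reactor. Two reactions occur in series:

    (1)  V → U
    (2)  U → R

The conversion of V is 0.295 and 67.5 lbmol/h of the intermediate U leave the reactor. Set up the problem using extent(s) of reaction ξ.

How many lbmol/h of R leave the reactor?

Conversion of V: V consumed = 1ξ₁ = 0.295 × 488 → ξ₁ = 144 lbmol/h.
U balance: n_U = 0 + 1ξ₁ − 1ξ₂ = 67.5 → ξ₂ = (1·144 − 67.5)/1 = 76.46 lbmol/h.
Outlet amounts (n = n₀ + Σ ν·ξ):
  V: 488 − 1(144) = 344
  U: 0 + 1(144) − 1(76.46) = 67.5
  R: 0 + 1(76.46) = 76.46

76.5 lbmol/h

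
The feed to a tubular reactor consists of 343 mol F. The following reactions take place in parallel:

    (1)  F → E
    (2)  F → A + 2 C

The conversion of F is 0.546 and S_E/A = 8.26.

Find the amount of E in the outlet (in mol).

167 mol

Conversion of F: F consumed = 0.546 × 343 = 187.3 mol = 1ξ₁ + 1ξ₂.
Selectivity: 1ξ₁ / (1ξ₂) = 8.26 → ξ₁ = 8.26 ξ₂.
Substitute: (1·8.26 + 1) ξ₂ = 187.3 → ξ₂ = 20.22 mol, ξ₁ = 167.1 mol.
Outlet amounts (n = n₀ + Σ ν·ξ):
  F: 343 − 1(167.1) − 1(20.22) = 155.7
  E: 0 + 1(167.1) = 167.1
  A: 0 + 1(20.22) = 20.22
  C: 0 + 2(20.22) = 40.45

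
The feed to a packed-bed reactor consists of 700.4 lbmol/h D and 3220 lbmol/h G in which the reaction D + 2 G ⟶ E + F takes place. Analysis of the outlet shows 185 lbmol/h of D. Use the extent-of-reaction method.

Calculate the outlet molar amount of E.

For D: n = n₀ − 1ξ → 185 = 700.4 − 1ξ, giving ξ = 515.4 lbmol/h.
Outlet amounts (n = n₀ + ν ξ):
  D: 700.4 − 1(515.4) = 185
  G: 3220 − 2(515.4) = 2189
  E: 0 + 1(515.4) = 515.4
  F: 0 + 1(515.4) = 515.4

515 lbmol/h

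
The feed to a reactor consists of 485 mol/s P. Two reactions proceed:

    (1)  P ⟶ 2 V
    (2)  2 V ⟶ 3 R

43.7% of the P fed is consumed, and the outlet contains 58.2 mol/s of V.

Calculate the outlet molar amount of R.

549 mol/s

Conversion of P: P consumed = 1ξ₁ = 0.437 × 485 → ξ₁ = 211.9 mol/s.
V balance: n_V = 0 + 2ξ₁ − 2ξ₂ = 58.2 → ξ₂ = (2·211.9 − 58.2)/2 = 182.8 mol/s.
Outlet amounts (n = n₀ + Σ ν·ξ):
  P: 485 − 1(211.9) = 273.1
  V: 0 + 2(211.9) − 2(182.8) = 58.2
  R: 0 + 3(182.8) = 548.5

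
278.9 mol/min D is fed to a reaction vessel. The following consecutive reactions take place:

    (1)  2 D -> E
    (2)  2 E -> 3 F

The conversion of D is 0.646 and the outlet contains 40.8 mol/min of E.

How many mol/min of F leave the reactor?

73.9 mol/min

Conversion of D: D consumed = 2ξ₁ = 0.646 × 278.9 → ξ₁ = 90.08 mol/min.
E balance: n_E = 0 + 1ξ₁ − 2ξ₂ = 40.8 → ξ₂ = (1·90.08 − 40.8)/2 = 24.64 mol/min.
Outlet amounts (n = n₀ + Σ ν·ξ):
  D: 278.9 − 2(90.08) = 98.73
  E: 0 + 1(90.08) − 2(24.64) = 40.8
  F: 0 + 3(24.64) = 73.93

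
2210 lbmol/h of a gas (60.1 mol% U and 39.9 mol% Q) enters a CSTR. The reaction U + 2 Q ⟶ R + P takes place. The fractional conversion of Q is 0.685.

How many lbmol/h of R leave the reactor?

302 lbmol/h

Q reacted = 0.685 × 881.8 = 604 lbmol/h; ν_Q = −2, so ξ = 604/2 = 302 lbmol/h.
Outlet amounts (n = n₀ + ν ξ):
  U: 1328 − 1(302) = 1026
  Q: 881.8 − 2(302) = 277.8
  R: 0 + 1(302) = 302
  P: 0 + 1(302) = 302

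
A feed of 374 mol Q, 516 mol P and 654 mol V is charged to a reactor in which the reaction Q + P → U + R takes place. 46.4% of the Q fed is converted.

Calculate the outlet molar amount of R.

Q reacted = 0.464 × 374 = 173.5 mol; ν_Q = −1, so ξ = 173.5/1 = 173.5 mol.
Outlet amounts (n = n₀ + ν ξ):
  Q: 374 − 1(173.5) = 200.5
  P: 516 − 1(173.5) = 342.5
  U: 0 + 1(173.5) = 173.5
  R: 0 + 1(173.5) = 173.5
  V: 654 (inert)

174 mol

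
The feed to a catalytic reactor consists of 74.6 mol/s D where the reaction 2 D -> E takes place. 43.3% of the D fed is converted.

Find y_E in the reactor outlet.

D reacted = 0.433 × 74.6 = 32.3 mol/s; ν_D = −2, so ξ = 32.3/2 = 16.15 mol/s.
Outlet amounts (n = n₀ + ν ξ):
  D: 74.6 − 2(16.15) = 42.3
  E: 0 + 1(16.15) = 16.15
Total out = 58.45 mol/s; y_E = 16.15 / 58.45 = 0.2763.

0.276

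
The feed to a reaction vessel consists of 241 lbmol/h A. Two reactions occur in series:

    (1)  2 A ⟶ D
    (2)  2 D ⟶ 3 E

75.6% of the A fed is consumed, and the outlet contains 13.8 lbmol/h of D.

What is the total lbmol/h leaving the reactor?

189 lbmol/h

Conversion of A: A consumed = 2ξ₁ = 0.756 × 241 → ξ₁ = 91.1 lbmol/h.
D balance: n_D = 0 + 1ξ₁ − 2ξ₂ = 13.8 → ξ₂ = (1·91.1 − 13.8)/2 = 38.65 lbmol/h.
Outlet amounts (n = n₀ + Σ ν·ξ):
  A: 241 − 2(91.1) = 58.8
  D: 0 + 1(91.1) − 2(38.65) = 13.8
  E: 0 + 3(38.65) = 115.9
Total out = 58.8 + 13.8 + 115.9 = 188.6 lbmol/h.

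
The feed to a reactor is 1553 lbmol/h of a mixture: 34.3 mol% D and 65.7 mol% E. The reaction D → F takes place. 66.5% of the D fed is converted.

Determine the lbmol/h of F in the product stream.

D reacted = 0.665 × 532.7 = 354.2 lbmol/h; ν_D = −1, so ξ = 354.2/1 = 354.2 lbmol/h.
Outlet amounts (n = n₀ + ν ξ):
  D: 532.7 − 1(354.2) = 178.4
  F: 0 + 1(354.2) = 354.2
  E: 1020 (inert)

354 lbmol/h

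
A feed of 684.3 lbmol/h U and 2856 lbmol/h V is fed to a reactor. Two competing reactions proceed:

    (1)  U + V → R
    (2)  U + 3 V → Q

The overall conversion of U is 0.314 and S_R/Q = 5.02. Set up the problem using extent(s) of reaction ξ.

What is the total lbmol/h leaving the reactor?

Conversion of U: U consumed = 0.314 × 684.3 = 214.9 lbmol/h = 1ξ₁ + 1ξ₂.
Selectivity: 1ξ₁ / (1ξ₂) = 5.02 → ξ₁ = 5.02 ξ₂.
Substitute: (1·5.02 + 1) ξ₂ = 214.9 → ξ₂ = 35.69 lbmol/h, ξ₁ = 179.2 lbmol/h.
Outlet amounts (n = n₀ + Σ ν·ξ):
  U: 684.3 − 1(179.2) − 1(35.69) = 469.4
  V: 2856 − 1(179.2) − 3(35.69) = 2570
  R: 0 + 1(179.2) = 179.2
  Q: 0 + 1(35.69) = 35.69
Total out = 469.4 + 2570 + 179.2 + 35.69 = 3254 lbmol/h.

3250 lbmol/h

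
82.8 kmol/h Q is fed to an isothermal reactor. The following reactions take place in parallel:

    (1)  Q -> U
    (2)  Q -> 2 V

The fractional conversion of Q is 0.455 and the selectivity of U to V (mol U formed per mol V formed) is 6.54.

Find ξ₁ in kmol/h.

ξ₁ = 35 kmol/h

Conversion of Q: Q consumed = 0.455 × 82.8 = 37.67 kmol/h = 1ξ₁ + 1ξ₂.
Selectivity: 1ξ₁ / (2ξ₂) = 6.54 → ξ₁ = 13.08 ξ₂.
Substitute: (1·13.08 + 1) ξ₂ = 37.67 → ξ₂ = 2.676 kmol/h, ξ₁ = 35 kmol/h.
Outlet amounts (n = n₀ + Σ ν·ξ):
  Q: 82.8 − 1(35) − 1(2.676) = 45.13
  U: 0 + 1(35) = 35
  V: 0 + 2(2.676) = 5.351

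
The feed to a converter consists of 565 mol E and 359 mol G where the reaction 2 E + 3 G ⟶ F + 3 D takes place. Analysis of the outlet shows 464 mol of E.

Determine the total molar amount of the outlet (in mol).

For E: n = n₀ − 2ξ → 464 = 565 − 2ξ, giving ξ = 50.5 mol.
Outlet amounts (n = n₀ + ν ξ):
  E: 565 − 2(50.5) = 464
  G: 359 − 3(50.5) = 207.5
  F: 0 + 1(50.5) = 50.5
  D: 0 + 3(50.5) = 151.5
Total out = 464 + 207.5 + 50.5 + 151.5 = 873.5 mol.

874 mol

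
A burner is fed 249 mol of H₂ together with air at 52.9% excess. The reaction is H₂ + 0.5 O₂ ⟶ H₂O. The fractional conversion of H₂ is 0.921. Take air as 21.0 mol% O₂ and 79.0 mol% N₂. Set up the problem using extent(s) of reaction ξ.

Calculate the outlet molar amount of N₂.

716 mol

Stoichiometric O₂ = 0.5 × 249 = 124.5 mol; O₂ fed = 124.5 × 1.529 = 190.4 mol.
N₂ fed = 190.4 × 79/21 = 716.1 mol.
Fuel reacted = 0.921 × 249 → ξ = 229.3 mol.
Outlet (n = n₀ + ν ξ):
  H₂: 249 − 1(229.3) = 19.67
  O₂: 190.4 − 0.5(229.3) = 75.7
  N₂: 716.1 (inert)
  H₂O: 0 + 1(229.3) = 229.3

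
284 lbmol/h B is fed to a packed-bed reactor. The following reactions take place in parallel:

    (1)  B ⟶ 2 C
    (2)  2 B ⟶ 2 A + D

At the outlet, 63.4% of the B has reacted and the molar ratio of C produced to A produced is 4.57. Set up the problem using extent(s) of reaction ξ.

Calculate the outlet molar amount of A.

Conversion of B: B consumed = 0.634 × 284 = 180.1 lbmol/h = 1ξ₁ + 2ξ₂.
Selectivity: 2ξ₁ / (2ξ₂) = 4.57 → ξ₁ = 4.57 ξ₂.
Substitute: (1·4.57 + 2) ξ₂ = 180.1 → ξ₂ = 27.41 lbmol/h, ξ₁ = 125.2 lbmol/h.
Outlet amounts (n = n₀ + Σ ν·ξ):
  B: 284 − 1(125.2) − 2(27.41) = 103.9
  C: 0 + 2(125.2) = 250.5
  A: 0 + 2(27.41) = 54.81
  D: 0 + 1(27.41) = 27.41

54.8 lbmol/h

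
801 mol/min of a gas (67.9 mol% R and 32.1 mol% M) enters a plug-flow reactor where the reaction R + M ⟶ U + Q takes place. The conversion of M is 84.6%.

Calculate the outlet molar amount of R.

326 mol/min

M reacted = 0.846 × 257.1 = 217.5 mol/min; ν_M = −1, so ξ = 217.5/1 = 217.5 mol/min.
Outlet amounts (n = n₀ + ν ξ):
  R: 543.9 − 1(217.5) = 326.4
  M: 257.1 − 1(217.5) = 39.6
  U: 0 + 1(217.5) = 217.5
  Q: 0 + 1(217.5) = 217.5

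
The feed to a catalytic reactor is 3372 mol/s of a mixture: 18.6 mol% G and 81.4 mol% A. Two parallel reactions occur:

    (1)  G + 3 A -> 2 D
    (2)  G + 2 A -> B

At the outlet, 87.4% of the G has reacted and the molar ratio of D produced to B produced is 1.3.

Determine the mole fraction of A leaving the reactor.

0.629

Conversion of G: G consumed = 0.874 × 627.2 = 548.2 mol/s = 1ξ₁ + 1ξ₂.
Selectivity: 2ξ₁ / (1ξ₂) = 1.3 → ξ₁ = 0.65 ξ₂.
Substitute: (1·0.65 + 1) ξ₂ = 548.2 → ξ₂ = 332.2 mol/s, ξ₁ = 215.9 mol/s.
Outlet amounts (n = n₀ + Σ ν·ξ):
  G: 627.2 − 1(215.9) − 1(332.2) = 79.03
  A: 2745 − 3(215.9) − 2(332.2) = 1433
  D: 0 + 2(215.9) = 431.9
  B: 0 + 1(332.2) = 332.2
Total out = 2276 mol/s; y_A = 1433 / 2276 = 0.6295.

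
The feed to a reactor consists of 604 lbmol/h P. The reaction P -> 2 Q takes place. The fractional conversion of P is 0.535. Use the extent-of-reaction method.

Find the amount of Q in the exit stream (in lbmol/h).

646 lbmol/h

P reacted = 0.535 × 604 = 323.1 lbmol/h; ν_P = −1, so ξ = 323.1/1 = 323.1 lbmol/h.
Outlet amounts (n = n₀ + ν ξ):
  P: 604 − 1(323.1) = 280.9
  Q: 0 + 2(323.1) = 646.3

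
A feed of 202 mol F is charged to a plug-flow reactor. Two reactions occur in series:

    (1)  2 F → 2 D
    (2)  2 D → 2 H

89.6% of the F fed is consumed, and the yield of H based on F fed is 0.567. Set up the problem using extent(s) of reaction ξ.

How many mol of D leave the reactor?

Conversion of F: F consumed = 2ξ₁ = 0.896 × 202 → ξ₁ = 90.5 mol.
Yield of H: 2ξ₂ / 202 = 0.567 → ξ₂ = 57.27 mol.
Outlet amounts (n = n₀ + Σ ν·ξ):
  F: 202 − 2(90.5) = 21.01
  D: 0 + 2(90.5) − 2(57.27) = 66.46
  H: 0 + 2(57.27) = 114.5

66.5 mol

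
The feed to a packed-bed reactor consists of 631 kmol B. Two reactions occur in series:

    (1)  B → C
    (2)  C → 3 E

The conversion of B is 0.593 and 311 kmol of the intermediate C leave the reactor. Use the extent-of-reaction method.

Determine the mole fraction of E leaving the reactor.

Conversion of B: B consumed = 1ξ₁ = 0.593 × 631 → ξ₁ = 374.2 kmol.
C balance: n_C = 0 + 1ξ₁ − 1ξ₂ = 311 → ξ₂ = (1·374.2 − 311)/1 = 63.18 kmol.
Outlet amounts (n = n₀ + Σ ν·ξ):
  B: 631 − 1(374.2) = 256.8
  C: 0 + 1(374.2) − 1(63.18) = 311
  E: 0 + 3(63.18) = 189.5
Total out = 757.4 kmol; y_E = 189.5 / 757.4 = 0.2503.

0.25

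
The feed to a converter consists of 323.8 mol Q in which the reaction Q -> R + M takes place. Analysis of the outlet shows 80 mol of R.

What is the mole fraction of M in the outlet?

0.198

For R: n = n₀ + 1ξ → 80 = 0 + 1ξ, giving ξ = 80 mol.
Outlet amounts (n = n₀ + ν ξ):
  Q: 323.8 − 1(80) = 243.8
  R: 0 + 1(80) = 80
  M: 0 + 1(80) = 80
Total out = 403.8 mol; y_M = 80 / 403.8 = 0.1981.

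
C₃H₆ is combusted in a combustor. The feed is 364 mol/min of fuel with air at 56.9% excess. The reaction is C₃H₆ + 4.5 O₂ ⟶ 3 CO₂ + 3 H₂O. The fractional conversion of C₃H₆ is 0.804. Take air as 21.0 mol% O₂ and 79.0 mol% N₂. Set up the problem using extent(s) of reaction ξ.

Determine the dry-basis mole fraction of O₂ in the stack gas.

0.106

Stoichiometric O₂ = 4.5 × 364 = 1638 mol/min; O₂ fed = 1638 × 1.569 = 2570 mol/min.
N₂ fed = 2570 × 79/21 = 9668 mol/min.
Fuel reacted = 0.804 × 364 → ξ = 292.7 mol/min.
Outlet (n = n₀ + ν ξ):
  C₃H₆: 364 − 1(292.7) = 71.34
  O₂: 2570 − 4.5(292.7) = 1253
  N₂: 9668 (inert)
  CO₂: 0 + 3(292.7) = 878
  H₂O: 0 + 3(292.7) = 878
Dry total = 11870 mol/min; y_O₂ (dry) = 1253 / 11870 = 0.1056.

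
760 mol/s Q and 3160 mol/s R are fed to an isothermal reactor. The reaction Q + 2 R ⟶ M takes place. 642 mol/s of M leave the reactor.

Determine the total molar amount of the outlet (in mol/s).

For M: n = n₀ + 1ξ → 642 = 0 + 1ξ, giving ξ = 642 mol/s.
Outlet amounts (n = n₀ + ν ξ):
  Q: 760 − 1(642) = 118
  R: 3160 − 2(642) = 1876
  M: 0 + 1(642) = 642
Total out = 118 + 1876 + 642 = 2636 mol/s.

2640 mol/s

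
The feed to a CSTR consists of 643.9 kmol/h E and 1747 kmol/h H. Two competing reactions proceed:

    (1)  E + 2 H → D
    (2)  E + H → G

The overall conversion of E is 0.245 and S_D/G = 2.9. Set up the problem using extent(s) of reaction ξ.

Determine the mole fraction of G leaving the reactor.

Conversion of E: E consumed = 0.245 × 643.9 = 157.8 kmol/h = 1ξ₁ + 1ξ₂.
Selectivity: 1ξ₁ / (1ξ₂) = 2.9 → ξ₁ = 2.9 ξ₂.
Substitute: (1·2.9 + 1) ξ₂ = 157.8 → ξ₂ = 40.45 kmol/h, ξ₁ = 117.3 kmol/h.
Outlet amounts (n = n₀ + Σ ν·ξ):
  E: 643.9 − 1(117.3) − 1(40.45) = 486.1
  H: 1747 − 2(117.3) − 1(40.45) = 1472
  D: 0 + 1(117.3) = 117.3
  G: 0 + 1(40.45) = 40.45
Total out = 2116 kmol/h; y_G = 40.45 / 2116 = 0.01912.

0.0191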